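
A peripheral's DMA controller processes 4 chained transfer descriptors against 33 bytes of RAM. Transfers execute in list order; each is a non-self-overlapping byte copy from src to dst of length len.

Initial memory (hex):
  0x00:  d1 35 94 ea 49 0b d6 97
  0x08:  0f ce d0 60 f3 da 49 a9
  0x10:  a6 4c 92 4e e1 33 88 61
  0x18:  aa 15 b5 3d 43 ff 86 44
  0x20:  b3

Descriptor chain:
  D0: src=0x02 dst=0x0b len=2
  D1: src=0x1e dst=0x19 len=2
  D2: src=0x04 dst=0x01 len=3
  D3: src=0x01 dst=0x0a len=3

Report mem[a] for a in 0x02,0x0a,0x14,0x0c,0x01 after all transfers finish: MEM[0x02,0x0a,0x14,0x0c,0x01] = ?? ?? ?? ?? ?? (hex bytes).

MEM[0x02,0x0a,0x14,0x0c,0x01] = 0b 49 e1 d6 49

#0 dst[0x0b+2] := {0x94,0xea}
#1 dst[0x19+2] := {0x86,0x44}
#2 dst[0x01+3] := {0x49,0x0b,0xd6}
#3 dst[0x0a+3] := {0x49,0x0b,0xd6}
query mem[0x02]=0x0b, mem[0x0a]=0x49, mem[0x14]=0xe1, mem[0x0c]=0xd6, mem[0x01]=0x49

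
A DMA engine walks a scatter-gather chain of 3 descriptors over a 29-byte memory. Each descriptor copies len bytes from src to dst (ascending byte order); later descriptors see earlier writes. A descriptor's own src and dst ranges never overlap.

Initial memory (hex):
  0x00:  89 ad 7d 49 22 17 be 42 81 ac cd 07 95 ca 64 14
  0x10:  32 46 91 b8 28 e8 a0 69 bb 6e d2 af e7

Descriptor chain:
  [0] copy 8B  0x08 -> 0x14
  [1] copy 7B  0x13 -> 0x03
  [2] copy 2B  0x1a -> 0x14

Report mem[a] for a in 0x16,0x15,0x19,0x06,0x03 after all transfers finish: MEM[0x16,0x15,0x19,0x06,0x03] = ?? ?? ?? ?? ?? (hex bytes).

MEM[0x16,0x15,0x19,0x06,0x03] = cd 14 ca cd b8

  after D0: wrote 8B at 0x14 = 81accd0795ca6414
  after D1: wrote 7B at 0x03 = b881accd0795ca
  after D2: wrote 2B at 0x14 = 6414
query mem[0x16]=0xcd, mem[0x15]=0x14, mem[0x19]=0xca, mem[0x06]=0xcd, mem[0x03]=0xb8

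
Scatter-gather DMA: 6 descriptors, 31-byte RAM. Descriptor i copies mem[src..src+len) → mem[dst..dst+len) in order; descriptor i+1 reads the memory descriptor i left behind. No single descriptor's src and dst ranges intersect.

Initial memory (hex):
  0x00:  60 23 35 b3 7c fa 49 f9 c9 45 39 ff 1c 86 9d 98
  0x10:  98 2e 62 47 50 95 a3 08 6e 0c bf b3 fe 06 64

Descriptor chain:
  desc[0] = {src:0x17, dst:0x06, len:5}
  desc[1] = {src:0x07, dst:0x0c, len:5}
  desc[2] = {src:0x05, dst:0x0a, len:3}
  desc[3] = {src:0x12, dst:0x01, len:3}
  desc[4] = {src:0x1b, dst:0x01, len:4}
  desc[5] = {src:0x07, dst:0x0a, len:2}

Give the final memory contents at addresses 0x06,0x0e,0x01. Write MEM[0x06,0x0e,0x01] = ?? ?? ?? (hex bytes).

MEM[0x06,0x0e,0x01] = 08 bf b3

#0 dst[0x06+5] := {0x08,0x6e,0x0c,0xbf,0xb3}
#1 dst[0x0c+5] := {0x6e,0x0c,0xbf,0xb3,0xff}
#2 dst[0x0a+3] := {0xfa,0x08,0x6e}
#3 dst[0x01+3] := {0x62,0x47,0x50}
#4 dst[0x01+4] := {0xb3,0xfe,0x06,0x64}
#5 dst[0x0a+2] := {0x6e,0x0c}
query mem[0x06]=0x08, mem[0x0e]=0xbf, mem[0x01]=0xb3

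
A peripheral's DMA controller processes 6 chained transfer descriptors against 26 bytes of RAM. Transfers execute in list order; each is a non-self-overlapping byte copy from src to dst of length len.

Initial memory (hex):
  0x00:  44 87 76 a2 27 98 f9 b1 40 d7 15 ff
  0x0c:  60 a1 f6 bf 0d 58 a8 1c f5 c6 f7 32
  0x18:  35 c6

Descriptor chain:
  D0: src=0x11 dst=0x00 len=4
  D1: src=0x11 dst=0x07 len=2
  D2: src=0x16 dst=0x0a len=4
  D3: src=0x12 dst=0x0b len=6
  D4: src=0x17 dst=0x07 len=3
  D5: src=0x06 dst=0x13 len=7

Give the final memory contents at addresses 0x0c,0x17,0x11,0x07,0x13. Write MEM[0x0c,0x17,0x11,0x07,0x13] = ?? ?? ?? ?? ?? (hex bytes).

MEM[0x0c,0x17,0x11,0x07,0x13] = 1c f7 58 32 f9

#0 dst[0x00+4] := {0x58,0xa8,0x1c,0xf5}
#1 dst[0x07+2] := {0x58,0xa8}
#2 dst[0x0a+4] := {0xf7,0x32,0x35,0xc6}
#3 dst[0x0b+6] := {0xa8,0x1c,0xf5,0xc6,0xf7,0x32}
#4 dst[0x07+3] := {0x32,0x35,0xc6}
#5 dst[0x13+7] := {0xf9,0x32,0x35,0xc6,0xf7,0xa8,0x1c}
query mem[0x0c]=0x1c, mem[0x17]=0xf7, mem[0x11]=0x58, mem[0x07]=0x32, mem[0x13]=0xf9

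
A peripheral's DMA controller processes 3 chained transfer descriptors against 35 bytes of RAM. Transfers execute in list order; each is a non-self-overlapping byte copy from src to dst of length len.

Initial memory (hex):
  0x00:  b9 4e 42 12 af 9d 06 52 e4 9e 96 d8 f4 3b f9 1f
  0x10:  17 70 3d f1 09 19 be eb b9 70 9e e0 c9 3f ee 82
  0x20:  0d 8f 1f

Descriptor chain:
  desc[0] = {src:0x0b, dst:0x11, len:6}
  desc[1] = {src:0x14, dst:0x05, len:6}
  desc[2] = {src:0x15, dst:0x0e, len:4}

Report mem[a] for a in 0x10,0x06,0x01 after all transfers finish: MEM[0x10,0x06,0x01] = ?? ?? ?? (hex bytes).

MEM[0x10,0x06,0x01] = eb 1f 4e

#0 dst[0x11+6] := {0xd8,0xf4,0x3b,0xf9,0x1f,0x17}
#1 dst[0x05+6] := {0xf9,0x1f,0x17,0xeb,0xb9,0x70}
#2 dst[0x0e+4] := {0x1f,0x17,0xeb,0xb9}
query mem[0x10]=0xeb, mem[0x06]=0x1f, mem[0x01]=0x4e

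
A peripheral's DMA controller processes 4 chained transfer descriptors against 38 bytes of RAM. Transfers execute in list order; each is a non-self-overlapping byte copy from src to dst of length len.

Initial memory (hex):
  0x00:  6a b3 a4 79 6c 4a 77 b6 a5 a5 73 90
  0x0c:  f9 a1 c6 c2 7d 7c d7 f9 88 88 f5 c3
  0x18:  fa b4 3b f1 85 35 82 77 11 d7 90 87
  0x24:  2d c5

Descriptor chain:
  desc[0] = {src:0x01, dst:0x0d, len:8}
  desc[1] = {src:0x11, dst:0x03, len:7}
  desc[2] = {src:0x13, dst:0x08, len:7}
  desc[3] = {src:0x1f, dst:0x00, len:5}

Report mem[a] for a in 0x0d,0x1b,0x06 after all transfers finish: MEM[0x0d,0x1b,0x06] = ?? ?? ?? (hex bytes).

  after D0: wrote 8B at 0x0d = b3a4796c4a77b6a5
  after D1: wrote 7B at 0x03 = 4a77b6a588f5c3
  after D2: wrote 7B at 0x08 = b6a588f5c3fab4
  after D3: wrote 5B at 0x00 = 7711d79087
query mem[0x0d]=0xfa, mem[0x1b]=0xf1, mem[0x06]=0xa5

MEM[0x0d,0x1b,0x06] = fa f1 a5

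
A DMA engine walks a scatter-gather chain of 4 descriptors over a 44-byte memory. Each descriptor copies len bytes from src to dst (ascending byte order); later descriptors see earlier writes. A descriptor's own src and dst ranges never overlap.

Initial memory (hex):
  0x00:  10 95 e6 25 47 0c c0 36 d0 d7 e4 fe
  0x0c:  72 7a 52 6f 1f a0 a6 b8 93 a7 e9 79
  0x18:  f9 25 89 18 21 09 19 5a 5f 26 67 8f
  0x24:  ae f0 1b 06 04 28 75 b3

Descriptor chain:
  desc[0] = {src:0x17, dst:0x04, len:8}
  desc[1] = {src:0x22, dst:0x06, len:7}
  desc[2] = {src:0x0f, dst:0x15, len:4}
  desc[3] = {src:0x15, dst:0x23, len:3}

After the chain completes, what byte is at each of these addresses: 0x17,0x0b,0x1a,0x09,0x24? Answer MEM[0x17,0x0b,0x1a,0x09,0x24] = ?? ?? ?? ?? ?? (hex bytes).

MEM[0x17,0x0b,0x1a,0x09,0x24] = a0 06 89 f0 1f

#0 dst[0x04+8] := {0x79,0xf9,0x25,0x89,0x18,0x21,0x09,0x19}
#1 dst[0x06+7] := {0x67,0x8f,0xae,0xf0,0x1b,0x06,0x04}
#2 dst[0x15+4] := {0x6f,0x1f,0xa0,0xa6}
#3 dst[0x23+3] := {0x6f,0x1f,0xa0}
query mem[0x17]=0xa0, mem[0x0b]=0x06, mem[0x1a]=0x89, mem[0x09]=0xf0, mem[0x24]=0x1f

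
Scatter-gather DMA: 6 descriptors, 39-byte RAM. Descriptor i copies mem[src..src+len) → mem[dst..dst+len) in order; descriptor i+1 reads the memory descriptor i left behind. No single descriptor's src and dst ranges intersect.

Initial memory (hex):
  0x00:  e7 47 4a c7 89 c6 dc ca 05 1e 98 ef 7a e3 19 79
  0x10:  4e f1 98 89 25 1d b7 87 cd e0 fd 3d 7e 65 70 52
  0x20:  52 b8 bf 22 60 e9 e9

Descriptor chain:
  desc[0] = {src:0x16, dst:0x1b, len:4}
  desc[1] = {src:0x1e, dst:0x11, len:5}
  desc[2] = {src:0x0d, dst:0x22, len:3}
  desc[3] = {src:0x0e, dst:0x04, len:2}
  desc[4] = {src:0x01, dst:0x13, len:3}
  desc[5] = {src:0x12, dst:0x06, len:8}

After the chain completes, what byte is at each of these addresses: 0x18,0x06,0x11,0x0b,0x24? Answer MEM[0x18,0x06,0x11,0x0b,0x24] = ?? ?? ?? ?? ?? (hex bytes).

MEM[0x18,0x06,0x11,0x0b,0x24] = cd 52 e0 87 79

D0: mem[0x1b..0x1e] <- [b7 87 cd e0]
D1: mem[0x11..0x15] <- [e0 52 52 b8 bf]
D2: mem[0x22..0x24] <- [e3 19 79]
D3: mem[0x04..0x05] <- [19 79]
D4: mem[0x13..0x15] <- [47 4a c7]
D5: mem[0x06..0x0d] <- [52 47 4a c7 b7 87 cd e0]
query mem[0x18]=0xcd, mem[0x06]=0x52, mem[0x11]=0xe0, mem[0x0b]=0x87, mem[0x24]=0x79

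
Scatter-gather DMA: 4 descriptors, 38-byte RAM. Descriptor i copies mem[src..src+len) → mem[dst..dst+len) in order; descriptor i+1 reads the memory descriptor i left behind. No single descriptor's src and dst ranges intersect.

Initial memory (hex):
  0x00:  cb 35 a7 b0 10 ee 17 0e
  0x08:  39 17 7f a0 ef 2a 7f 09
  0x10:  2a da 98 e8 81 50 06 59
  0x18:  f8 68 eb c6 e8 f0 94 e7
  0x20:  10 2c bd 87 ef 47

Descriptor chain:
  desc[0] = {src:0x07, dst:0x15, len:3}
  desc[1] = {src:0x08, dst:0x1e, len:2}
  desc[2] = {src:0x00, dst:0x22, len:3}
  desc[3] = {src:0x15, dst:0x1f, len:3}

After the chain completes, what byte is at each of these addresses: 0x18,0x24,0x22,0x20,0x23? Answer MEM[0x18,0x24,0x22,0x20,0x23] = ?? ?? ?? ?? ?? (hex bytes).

MEM[0x18,0x24,0x22,0x20,0x23] = f8 a7 cb 39 35

D0: mem[0x15..0x17] <- [0e 39 17]
D1: mem[0x1e..0x1f] <- [39 17]
D2: mem[0x22..0x24] <- [cb 35 a7]
D3: mem[0x1f..0x21] <- [0e 39 17]
query mem[0x18]=0xf8, mem[0x24]=0xa7, mem[0x22]=0xcb, mem[0x20]=0x39, mem[0x23]=0x35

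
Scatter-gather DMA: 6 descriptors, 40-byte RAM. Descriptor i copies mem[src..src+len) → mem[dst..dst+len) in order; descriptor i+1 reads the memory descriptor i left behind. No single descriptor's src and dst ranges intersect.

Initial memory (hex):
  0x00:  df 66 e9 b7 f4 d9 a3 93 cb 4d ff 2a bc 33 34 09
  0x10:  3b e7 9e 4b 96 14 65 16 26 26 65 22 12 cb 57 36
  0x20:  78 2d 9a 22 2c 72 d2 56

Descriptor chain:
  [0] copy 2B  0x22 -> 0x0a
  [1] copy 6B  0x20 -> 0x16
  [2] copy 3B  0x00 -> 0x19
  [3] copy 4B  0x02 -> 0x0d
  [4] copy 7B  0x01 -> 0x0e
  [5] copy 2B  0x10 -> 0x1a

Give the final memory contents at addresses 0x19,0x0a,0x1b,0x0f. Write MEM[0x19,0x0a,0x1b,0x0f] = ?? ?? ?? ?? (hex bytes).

MEM[0x19,0x0a,0x1b,0x0f] = df 9a f4 e9

#0 dst[0x0a+2] := {0x9a,0x22}
#1 dst[0x16+6] := {0x78,0x2d,0x9a,0x22,0x2c,0x72}
#2 dst[0x19+3] := {0xdf,0x66,0xe9}
#3 dst[0x0d+4] := {0xe9,0xb7,0xf4,0xd9}
#4 dst[0x0e+7] := {0x66,0xe9,0xb7,0xf4,0xd9,0xa3,0x93}
#5 dst[0x1a+2] := {0xb7,0xf4}
query mem[0x19]=0xdf, mem[0x0a]=0x9a, mem[0x1b]=0xf4, mem[0x0f]=0xe9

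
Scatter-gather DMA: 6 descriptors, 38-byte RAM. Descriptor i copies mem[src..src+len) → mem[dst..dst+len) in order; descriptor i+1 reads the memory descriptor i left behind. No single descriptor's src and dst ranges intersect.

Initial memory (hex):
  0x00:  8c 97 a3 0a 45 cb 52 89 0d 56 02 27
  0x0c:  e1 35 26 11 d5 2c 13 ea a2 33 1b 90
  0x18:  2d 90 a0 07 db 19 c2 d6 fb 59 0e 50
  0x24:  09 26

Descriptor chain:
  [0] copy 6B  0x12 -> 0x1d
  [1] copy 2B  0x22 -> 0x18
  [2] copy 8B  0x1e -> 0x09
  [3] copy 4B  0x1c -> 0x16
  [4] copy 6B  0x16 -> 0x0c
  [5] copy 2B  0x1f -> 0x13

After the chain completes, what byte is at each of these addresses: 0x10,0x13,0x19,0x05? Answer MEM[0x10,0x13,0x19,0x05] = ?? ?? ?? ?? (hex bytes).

MEM[0x10,0x13,0x19,0x05] = a0 a2 a2 cb

[0] 0x12->0x1d len=6 : 13 ea a2 33 1b 90
[1] 0x22->0x18 len=2 : 90 50
[2] 0x1e->0x09 len=8 : ea a2 33 1b 90 50 09 26
[3] 0x1c->0x16 len=4 : db 13 ea a2
[4] 0x16->0x0c len=6 : db 13 ea a2 a0 07
[5] 0x1f->0x13 len=2 : a2 33
query mem[0x10]=0xa0, mem[0x13]=0xa2, mem[0x19]=0xa2, mem[0x05]=0xcb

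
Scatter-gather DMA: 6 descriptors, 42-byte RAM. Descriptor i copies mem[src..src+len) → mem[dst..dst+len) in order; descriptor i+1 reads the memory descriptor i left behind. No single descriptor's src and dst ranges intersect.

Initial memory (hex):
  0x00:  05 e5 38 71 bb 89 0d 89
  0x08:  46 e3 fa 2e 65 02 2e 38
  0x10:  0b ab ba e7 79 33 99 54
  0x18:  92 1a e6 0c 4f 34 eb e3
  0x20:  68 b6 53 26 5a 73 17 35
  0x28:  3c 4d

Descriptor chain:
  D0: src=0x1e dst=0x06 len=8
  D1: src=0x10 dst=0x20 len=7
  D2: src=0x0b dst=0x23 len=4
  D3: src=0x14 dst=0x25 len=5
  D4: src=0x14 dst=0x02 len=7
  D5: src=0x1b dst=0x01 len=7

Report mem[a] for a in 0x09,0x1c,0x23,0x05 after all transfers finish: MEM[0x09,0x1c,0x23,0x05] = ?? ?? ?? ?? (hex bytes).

MEM[0x09,0x1c,0x23,0x05] = b6 4f 26 e3

  after D0: wrote 8B at 0x06 = ebe368b653265a73
  after D1: wrote 7B at 0x20 = 0babbae7793399
  after D2: wrote 4B at 0x23 = 265a732e
  after D3: wrote 5B at 0x25 = 7933995492
  after D4: wrote 7B at 0x02 = 79339954921ae6
  after D5: wrote 7B at 0x01 = 0c4f34ebe30bab
query mem[0x09]=0xb6, mem[0x1c]=0x4f, mem[0x23]=0x26, mem[0x05]=0xe3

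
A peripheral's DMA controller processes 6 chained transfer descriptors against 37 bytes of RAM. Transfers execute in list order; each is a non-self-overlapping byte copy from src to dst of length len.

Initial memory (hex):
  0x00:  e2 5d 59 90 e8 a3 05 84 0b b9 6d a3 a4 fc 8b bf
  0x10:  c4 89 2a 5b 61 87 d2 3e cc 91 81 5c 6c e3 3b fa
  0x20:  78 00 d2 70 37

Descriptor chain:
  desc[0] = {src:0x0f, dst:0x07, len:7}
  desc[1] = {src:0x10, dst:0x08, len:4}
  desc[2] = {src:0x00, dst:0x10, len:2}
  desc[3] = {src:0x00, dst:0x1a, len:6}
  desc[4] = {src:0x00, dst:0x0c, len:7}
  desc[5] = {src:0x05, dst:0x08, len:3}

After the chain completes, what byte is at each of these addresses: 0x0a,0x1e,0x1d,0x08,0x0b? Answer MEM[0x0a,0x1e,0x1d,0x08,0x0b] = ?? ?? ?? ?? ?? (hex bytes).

MEM[0x0a,0x1e,0x1d,0x08,0x0b] = bf e8 90 a3 5b

[0] 0x0f->0x07 len=7 : bf c4 89 2a 5b 61 87
[1] 0x10->0x08 len=4 : c4 89 2a 5b
[2] 0x00->0x10 len=2 : e2 5d
[3] 0x00->0x1a len=6 : e2 5d 59 90 e8 a3
[4] 0x00->0x0c len=7 : e2 5d 59 90 e8 a3 05
[5] 0x05->0x08 len=3 : a3 05 bf
query mem[0x0a]=0xbf, mem[0x1e]=0xe8, mem[0x1d]=0x90, mem[0x08]=0xa3, mem[0x0b]=0x5b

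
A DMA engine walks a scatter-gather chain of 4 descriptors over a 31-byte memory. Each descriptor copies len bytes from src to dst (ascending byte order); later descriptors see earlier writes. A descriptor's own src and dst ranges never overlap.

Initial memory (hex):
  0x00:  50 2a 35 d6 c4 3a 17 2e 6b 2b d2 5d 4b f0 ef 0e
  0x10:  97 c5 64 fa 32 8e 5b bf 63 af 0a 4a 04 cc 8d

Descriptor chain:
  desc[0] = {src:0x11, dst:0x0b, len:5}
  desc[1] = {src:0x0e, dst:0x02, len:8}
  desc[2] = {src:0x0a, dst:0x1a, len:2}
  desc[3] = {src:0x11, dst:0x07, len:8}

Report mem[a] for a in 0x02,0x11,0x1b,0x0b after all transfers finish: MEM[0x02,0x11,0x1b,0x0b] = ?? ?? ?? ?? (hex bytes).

D0: mem[0x0b..0x0f] <- [c5 64 fa 32 8e]
D1: mem[0x02..0x09] <- [32 8e 97 c5 64 fa 32 8e]
D2: mem[0x1a..0x1b] <- [d2 c5]
D3: mem[0x07..0x0e] <- [c5 64 fa 32 8e 5b bf 63]
query mem[0x02]=0x32, mem[0x11]=0xc5, mem[0x1b]=0xc5, mem[0x0b]=0x8e

MEM[0x02,0x11,0x1b,0x0b] = 32 c5 c5 8e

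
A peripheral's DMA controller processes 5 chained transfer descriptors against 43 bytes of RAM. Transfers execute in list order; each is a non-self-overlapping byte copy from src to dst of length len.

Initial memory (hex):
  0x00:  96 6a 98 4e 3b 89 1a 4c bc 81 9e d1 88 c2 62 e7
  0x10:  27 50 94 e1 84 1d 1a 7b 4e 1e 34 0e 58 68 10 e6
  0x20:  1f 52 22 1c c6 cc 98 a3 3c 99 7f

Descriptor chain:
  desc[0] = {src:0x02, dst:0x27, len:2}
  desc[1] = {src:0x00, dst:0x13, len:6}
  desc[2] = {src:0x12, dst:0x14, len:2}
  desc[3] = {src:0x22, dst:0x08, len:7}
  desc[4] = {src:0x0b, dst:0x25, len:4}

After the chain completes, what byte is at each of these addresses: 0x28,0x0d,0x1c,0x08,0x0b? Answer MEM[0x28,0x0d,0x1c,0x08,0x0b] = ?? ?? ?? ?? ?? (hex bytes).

MEM[0x28,0x0d,0x1c,0x08,0x0b] = 4e 98 58 22 cc

  after D0: wrote 2B at 0x27 = 984e
  after D1: wrote 6B at 0x13 = 966a984e3b89
  after D2: wrote 2B at 0x14 = 9496
  after D3: wrote 7B at 0x08 = 221cc6cc98984e
  after D4: wrote 4B at 0x25 = cc98984e
query mem[0x28]=0x4e, mem[0x0d]=0x98, mem[0x1c]=0x58, mem[0x08]=0x22, mem[0x0b]=0xcc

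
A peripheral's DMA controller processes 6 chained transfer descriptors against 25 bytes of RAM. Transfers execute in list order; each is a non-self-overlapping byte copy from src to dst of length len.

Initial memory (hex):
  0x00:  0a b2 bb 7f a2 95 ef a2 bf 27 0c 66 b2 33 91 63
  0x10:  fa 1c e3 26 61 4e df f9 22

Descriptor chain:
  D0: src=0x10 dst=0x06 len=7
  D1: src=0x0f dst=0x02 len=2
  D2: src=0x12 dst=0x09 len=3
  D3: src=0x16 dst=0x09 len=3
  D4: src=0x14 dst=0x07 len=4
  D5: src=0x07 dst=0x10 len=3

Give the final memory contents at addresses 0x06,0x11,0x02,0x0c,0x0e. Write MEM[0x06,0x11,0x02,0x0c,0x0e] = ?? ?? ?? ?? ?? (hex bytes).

MEM[0x06,0x11,0x02,0x0c,0x0e] = fa 4e 63 df 91

#0 dst[0x06+7] := {0xfa,0x1c,0xe3,0x26,0x61,0x4e,0xdf}
#1 dst[0x02+2] := {0x63,0xfa}
#2 dst[0x09+3] := {0xe3,0x26,0x61}
#3 dst[0x09+3] := {0xdf,0xf9,0x22}
#4 dst[0x07+4] := {0x61,0x4e,0xdf,0xf9}
#5 dst[0x10+3] := {0x61,0x4e,0xdf}
query mem[0x06]=0xfa, mem[0x11]=0x4e, mem[0x02]=0x63, mem[0x0c]=0xdf, mem[0x0e]=0x91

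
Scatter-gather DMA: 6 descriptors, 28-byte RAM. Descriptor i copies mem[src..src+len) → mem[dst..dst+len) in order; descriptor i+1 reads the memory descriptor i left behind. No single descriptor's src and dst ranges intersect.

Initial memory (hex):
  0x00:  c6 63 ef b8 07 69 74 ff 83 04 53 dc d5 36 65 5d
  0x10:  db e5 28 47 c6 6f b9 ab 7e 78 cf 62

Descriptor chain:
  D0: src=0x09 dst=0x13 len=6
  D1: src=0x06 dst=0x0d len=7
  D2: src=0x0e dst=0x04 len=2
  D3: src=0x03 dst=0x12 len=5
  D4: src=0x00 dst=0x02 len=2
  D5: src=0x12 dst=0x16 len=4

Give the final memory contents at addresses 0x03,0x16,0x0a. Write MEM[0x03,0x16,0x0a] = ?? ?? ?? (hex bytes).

MEM[0x03,0x16,0x0a] = 63 b8 53

#0 dst[0x13+6] := {0x04,0x53,0xdc,0xd5,0x36,0x65}
#1 dst[0x0d+7] := {0x74,0xff,0x83,0x04,0x53,0xdc,0xd5}
#2 dst[0x04+2] := {0xff,0x83}
#3 dst[0x12+5] := {0xb8,0xff,0x83,0x74,0xff}
#4 dst[0x02+2] := {0xc6,0x63}
#5 dst[0x16+4] := {0xb8,0xff,0x83,0x74}
query mem[0x03]=0x63, mem[0x16]=0xb8, mem[0x0a]=0x53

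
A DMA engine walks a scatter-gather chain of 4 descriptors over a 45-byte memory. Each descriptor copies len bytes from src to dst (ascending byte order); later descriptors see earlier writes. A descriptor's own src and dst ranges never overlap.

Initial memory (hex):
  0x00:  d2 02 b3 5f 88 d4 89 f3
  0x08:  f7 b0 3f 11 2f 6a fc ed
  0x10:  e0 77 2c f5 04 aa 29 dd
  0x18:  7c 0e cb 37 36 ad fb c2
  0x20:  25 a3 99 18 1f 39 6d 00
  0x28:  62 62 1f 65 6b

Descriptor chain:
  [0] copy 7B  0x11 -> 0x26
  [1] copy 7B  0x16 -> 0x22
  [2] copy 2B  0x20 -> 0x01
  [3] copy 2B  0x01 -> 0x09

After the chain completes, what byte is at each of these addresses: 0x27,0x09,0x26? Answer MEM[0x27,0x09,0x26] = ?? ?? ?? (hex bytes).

MEM[0x27,0x09,0x26] = 37 25 cb

  after D0: wrote 7B at 0x26 = 772cf504aa29dd
  after D1: wrote 7B at 0x22 = 29dd7c0ecb3736
  after D2: wrote 2B at 0x01 = 25a3
  after D3: wrote 2B at 0x09 = 25a3
query mem[0x27]=0x37, mem[0x09]=0x25, mem[0x26]=0xcb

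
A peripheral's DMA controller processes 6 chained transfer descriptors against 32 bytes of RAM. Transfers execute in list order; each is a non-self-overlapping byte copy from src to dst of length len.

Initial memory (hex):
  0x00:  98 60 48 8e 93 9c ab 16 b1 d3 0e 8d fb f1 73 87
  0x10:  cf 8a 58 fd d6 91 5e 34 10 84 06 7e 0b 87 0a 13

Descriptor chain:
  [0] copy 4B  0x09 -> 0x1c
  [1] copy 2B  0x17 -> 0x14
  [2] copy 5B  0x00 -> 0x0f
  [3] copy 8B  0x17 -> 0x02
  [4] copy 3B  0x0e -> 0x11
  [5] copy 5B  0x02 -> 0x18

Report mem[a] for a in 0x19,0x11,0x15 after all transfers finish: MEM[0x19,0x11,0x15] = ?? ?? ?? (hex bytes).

MEM[0x19,0x11,0x15] = 10 73 10

D0: mem[0x1c..0x1f] <- [d3 0e 8d fb]
D1: mem[0x14..0x15] <- [34 10]
D2: mem[0x0f..0x13] <- [98 60 48 8e 93]
D3: mem[0x02..0x09] <- [34 10 84 06 7e d3 0e 8d]
D4: mem[0x11..0x13] <- [73 98 60]
D5: mem[0x18..0x1c] <- [34 10 84 06 7e]
query mem[0x19]=0x10, mem[0x11]=0x73, mem[0x15]=0x10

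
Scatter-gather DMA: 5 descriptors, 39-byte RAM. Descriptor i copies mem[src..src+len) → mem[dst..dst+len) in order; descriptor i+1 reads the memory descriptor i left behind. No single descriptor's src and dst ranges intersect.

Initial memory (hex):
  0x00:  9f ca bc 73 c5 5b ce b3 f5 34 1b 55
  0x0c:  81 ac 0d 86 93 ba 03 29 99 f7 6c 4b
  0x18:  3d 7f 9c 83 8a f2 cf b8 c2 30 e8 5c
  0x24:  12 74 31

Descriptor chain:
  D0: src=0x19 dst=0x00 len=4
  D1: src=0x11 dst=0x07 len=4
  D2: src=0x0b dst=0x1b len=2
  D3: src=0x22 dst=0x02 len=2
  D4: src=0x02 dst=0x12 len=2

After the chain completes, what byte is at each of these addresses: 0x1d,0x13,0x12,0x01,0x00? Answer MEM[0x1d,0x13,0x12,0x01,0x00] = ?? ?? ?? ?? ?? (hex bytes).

D0: mem[0x00..0x03] <- [7f 9c 83 8a]
D1: mem[0x07..0x0a] <- [ba 03 29 99]
D2: mem[0x1b..0x1c] <- [55 81]
D3: mem[0x02..0x03] <- [e8 5c]
D4: mem[0x12..0x13] <- [e8 5c]
query mem[0x1d]=0xf2, mem[0x13]=0x5c, mem[0x12]=0xe8, mem[0x01]=0x9c, mem[0x00]=0x7f

MEM[0x1d,0x13,0x12,0x01,0x00] = f2 5c e8 9c 7f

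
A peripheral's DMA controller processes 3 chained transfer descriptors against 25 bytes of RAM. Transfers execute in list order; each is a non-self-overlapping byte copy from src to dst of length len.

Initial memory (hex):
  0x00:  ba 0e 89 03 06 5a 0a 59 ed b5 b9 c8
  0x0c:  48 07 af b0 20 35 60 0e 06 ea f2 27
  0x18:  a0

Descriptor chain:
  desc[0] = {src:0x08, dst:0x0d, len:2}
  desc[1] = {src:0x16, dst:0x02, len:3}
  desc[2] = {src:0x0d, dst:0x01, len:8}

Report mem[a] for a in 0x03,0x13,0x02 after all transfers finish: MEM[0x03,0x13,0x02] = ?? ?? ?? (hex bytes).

MEM[0x03,0x13,0x02] = b0 0e b5

#0 dst[0x0d+2] := {0xed,0xb5}
#1 dst[0x02+3] := {0xf2,0x27,0xa0}
#2 dst[0x01+8] := {0xed,0xb5,0xb0,0x20,0x35,0x60,0x0e,0x06}
query mem[0x03]=0xb0, mem[0x13]=0x0e, mem[0x02]=0xb5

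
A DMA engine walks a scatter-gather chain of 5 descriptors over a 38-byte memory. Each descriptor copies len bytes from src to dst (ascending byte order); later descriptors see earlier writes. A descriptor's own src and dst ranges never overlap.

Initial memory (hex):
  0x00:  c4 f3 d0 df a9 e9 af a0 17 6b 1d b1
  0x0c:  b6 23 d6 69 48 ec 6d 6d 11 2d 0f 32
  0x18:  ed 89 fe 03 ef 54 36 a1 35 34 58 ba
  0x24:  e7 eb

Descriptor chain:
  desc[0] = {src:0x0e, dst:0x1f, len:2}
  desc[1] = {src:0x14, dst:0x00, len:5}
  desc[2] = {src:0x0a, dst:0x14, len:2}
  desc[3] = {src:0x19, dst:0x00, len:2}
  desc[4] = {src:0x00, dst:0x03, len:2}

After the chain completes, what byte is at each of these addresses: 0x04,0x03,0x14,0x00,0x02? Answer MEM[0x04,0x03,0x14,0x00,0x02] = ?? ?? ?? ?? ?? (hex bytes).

MEM[0x04,0x03,0x14,0x00,0x02] = fe 89 1d 89 0f

#0 dst[0x1f+2] := {0xd6,0x69}
#1 dst[0x00+5] := {0x11,0x2d,0x0f,0x32,0xed}
#2 dst[0x14+2] := {0x1d,0xb1}
#3 dst[0x00+2] := {0x89,0xfe}
#4 dst[0x03+2] := {0x89,0xfe}
query mem[0x04]=0xfe, mem[0x03]=0x89, mem[0x14]=0x1d, mem[0x00]=0x89, mem[0x02]=0x0f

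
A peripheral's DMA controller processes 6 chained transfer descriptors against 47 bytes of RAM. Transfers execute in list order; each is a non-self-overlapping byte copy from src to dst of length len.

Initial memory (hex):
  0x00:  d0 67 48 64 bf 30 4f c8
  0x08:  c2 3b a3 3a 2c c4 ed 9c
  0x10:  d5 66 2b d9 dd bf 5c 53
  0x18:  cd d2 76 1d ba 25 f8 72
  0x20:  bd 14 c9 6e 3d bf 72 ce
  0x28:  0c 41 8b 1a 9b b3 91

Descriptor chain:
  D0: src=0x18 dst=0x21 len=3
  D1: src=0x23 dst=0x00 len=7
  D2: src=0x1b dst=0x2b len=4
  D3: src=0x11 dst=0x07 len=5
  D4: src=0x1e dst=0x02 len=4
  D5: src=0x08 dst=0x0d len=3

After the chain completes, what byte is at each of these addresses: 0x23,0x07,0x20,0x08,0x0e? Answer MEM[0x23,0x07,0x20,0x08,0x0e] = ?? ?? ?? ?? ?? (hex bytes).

MEM[0x23,0x07,0x20,0x08,0x0e] = 76 66 bd 2b d9

  after D0: wrote 3B at 0x21 = cdd276
  after D1: wrote 7B at 0x00 = 763dbf72ce0c41
  after D2: wrote 4B at 0x2b = 1dba25f8
  after D3: wrote 5B at 0x07 = 662bd9ddbf
  after D4: wrote 4B at 0x02 = f872bdcd
  after D5: wrote 3B at 0x0d = 2bd9dd
query mem[0x23]=0x76, mem[0x07]=0x66, mem[0x20]=0xbd, mem[0x08]=0x2b, mem[0x0e]=0xd9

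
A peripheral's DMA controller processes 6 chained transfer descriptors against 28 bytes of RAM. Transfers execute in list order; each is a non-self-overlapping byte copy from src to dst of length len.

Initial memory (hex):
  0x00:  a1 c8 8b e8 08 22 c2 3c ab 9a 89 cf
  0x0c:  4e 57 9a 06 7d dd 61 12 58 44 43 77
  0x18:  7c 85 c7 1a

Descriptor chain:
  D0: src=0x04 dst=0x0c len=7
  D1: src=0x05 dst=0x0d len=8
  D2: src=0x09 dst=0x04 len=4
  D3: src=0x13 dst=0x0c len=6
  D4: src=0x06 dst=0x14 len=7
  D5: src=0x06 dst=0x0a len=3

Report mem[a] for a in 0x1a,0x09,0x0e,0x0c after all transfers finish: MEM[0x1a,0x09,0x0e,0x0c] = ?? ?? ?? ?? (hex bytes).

#0 dst[0x0c+7] := {0x08,0x22,0xc2,0x3c,0xab,0x9a,0x89}
#1 dst[0x0d+8] := {0x22,0xc2,0x3c,0xab,0x9a,0x89,0xcf,0x08}
#2 dst[0x04+4] := {0x9a,0x89,0xcf,0x08}
#3 dst[0x0c+6] := {0xcf,0x08,0x44,0x43,0x77,0x7c}
#4 dst[0x14+7] := {0xcf,0x08,0xab,0x9a,0x89,0xcf,0xcf}
#5 dst[0x0a+3] := {0xcf,0x08,0xab}
query mem[0x1a]=0xcf, mem[0x09]=0x9a, mem[0x0e]=0x44, mem[0x0c]=0xab

MEM[0x1a,0x09,0x0e,0x0c] = cf 9a 44 ab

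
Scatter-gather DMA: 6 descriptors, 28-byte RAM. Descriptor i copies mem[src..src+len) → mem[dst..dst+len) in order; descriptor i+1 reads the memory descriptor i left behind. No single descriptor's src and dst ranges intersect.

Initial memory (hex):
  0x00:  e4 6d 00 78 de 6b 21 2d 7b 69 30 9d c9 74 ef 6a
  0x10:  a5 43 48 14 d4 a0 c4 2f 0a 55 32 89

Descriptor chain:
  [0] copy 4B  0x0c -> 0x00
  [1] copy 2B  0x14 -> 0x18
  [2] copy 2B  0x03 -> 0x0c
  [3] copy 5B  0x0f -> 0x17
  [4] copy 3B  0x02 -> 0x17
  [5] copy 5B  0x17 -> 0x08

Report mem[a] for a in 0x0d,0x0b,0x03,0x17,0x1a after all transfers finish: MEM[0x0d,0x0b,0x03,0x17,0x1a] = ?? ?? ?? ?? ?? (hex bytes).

D0: mem[0x00..0x03] <- [c9 74 ef 6a]
D1: mem[0x18..0x19] <- [d4 a0]
D2: mem[0x0c..0x0d] <- [6a de]
D3: mem[0x17..0x1b] <- [6a a5 43 48 14]
D4: mem[0x17..0x19] <- [ef 6a de]
D5: mem[0x08..0x0c] <- [ef 6a de 48 14]
query mem[0x0d]=0xde, mem[0x0b]=0x48, mem[0x03]=0x6a, mem[0x17]=0xef, mem[0x1a]=0x48

MEM[0x0d,0x0b,0x03,0x17,0x1a] = de 48 6a ef 48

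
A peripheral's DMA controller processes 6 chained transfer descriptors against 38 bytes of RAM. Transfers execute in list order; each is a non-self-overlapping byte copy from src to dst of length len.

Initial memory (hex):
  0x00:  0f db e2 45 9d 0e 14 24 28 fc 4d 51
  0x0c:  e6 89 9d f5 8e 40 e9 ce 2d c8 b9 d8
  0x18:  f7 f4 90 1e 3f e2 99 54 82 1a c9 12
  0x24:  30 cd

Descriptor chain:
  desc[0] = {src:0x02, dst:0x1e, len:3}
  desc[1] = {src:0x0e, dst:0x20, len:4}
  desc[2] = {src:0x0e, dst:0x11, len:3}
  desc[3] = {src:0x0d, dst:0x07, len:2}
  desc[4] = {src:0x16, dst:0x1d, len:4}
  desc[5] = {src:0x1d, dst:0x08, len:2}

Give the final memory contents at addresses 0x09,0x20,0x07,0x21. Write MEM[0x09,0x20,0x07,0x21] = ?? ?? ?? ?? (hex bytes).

[0] 0x02->0x1e len=3 : e2 45 9d
[1] 0x0e->0x20 len=4 : 9d f5 8e 40
[2] 0x0e->0x11 len=3 : 9d f5 8e
[3] 0x0d->0x07 len=2 : 89 9d
[4] 0x16->0x1d len=4 : b9 d8 f7 f4
[5] 0x1d->0x08 len=2 : b9 d8
query mem[0x09]=0xd8, mem[0x20]=0xf4, mem[0x07]=0x89, mem[0x21]=0xf5

MEM[0x09,0x20,0x07,0x21] = d8 f4 89 f5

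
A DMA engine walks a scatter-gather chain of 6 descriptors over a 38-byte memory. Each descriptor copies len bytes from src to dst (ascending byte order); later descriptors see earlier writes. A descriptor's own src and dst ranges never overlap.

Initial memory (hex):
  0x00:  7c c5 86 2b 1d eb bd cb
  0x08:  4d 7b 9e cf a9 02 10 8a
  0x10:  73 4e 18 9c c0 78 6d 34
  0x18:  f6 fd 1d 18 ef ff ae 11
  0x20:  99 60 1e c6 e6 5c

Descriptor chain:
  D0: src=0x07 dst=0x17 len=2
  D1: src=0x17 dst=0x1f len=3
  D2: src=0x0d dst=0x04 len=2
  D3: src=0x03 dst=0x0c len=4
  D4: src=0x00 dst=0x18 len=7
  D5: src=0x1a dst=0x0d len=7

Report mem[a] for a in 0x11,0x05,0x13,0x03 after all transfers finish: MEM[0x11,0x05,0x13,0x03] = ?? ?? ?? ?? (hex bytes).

MEM[0x11,0x05,0x13,0x03] = bd 10 4d 2b

#0 dst[0x17+2] := {0xcb,0x4d}
#1 dst[0x1f+3] := {0xcb,0x4d,0xfd}
#2 dst[0x04+2] := {0x02,0x10}
#3 dst[0x0c+4] := {0x2b,0x02,0x10,0xbd}
#4 dst[0x18+7] := {0x7c,0xc5,0x86,0x2b,0x02,0x10,0xbd}
#5 dst[0x0d+7] := {0x86,0x2b,0x02,0x10,0xbd,0xcb,0x4d}
query mem[0x11]=0xbd, mem[0x05]=0x10, mem[0x13]=0x4d, mem[0x03]=0x2b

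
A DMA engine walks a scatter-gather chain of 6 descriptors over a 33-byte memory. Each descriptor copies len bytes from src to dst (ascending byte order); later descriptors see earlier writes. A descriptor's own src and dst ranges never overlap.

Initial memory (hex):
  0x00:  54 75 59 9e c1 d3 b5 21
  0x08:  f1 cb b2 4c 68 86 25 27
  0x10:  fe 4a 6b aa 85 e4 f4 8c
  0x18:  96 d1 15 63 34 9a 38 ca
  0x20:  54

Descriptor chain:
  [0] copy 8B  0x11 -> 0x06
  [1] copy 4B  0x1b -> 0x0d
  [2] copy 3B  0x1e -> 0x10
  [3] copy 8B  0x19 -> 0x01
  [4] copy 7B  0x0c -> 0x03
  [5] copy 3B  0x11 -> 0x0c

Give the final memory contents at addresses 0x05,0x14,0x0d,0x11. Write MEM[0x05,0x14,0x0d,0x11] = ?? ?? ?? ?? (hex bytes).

D0: mem[0x06..0x0d] <- [4a 6b aa 85 e4 f4 8c 96]
D1: mem[0x0d..0x10] <- [63 34 9a 38]
D2: mem[0x10..0x12] <- [38 ca 54]
D3: mem[0x01..0x08] <- [d1 15 63 34 9a 38 ca 54]
D4: mem[0x03..0x09] <- [8c 63 34 9a 38 ca 54]
D5: mem[0x0c..0x0e] <- [ca 54 aa]
query mem[0x05]=0x34, mem[0x14]=0x85, mem[0x0d]=0x54, mem[0x11]=0xca

MEM[0x05,0x14,0x0d,0x11] = 34 85 54 ca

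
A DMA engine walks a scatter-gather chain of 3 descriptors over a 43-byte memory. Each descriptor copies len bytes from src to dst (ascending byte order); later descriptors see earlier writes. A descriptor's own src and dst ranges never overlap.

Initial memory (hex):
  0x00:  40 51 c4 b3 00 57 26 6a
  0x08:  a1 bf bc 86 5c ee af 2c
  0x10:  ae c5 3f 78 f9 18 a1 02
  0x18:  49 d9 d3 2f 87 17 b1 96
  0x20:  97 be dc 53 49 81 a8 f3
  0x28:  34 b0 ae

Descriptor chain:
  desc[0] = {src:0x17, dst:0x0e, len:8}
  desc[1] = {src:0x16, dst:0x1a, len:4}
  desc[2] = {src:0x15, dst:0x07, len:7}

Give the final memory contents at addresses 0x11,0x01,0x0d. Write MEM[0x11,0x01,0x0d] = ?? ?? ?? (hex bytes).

MEM[0x11,0x01,0x0d] = d3 51 02

#0 dst[0x0e+8] := {0x02,0x49,0xd9,0xd3,0x2f,0x87,0x17,0xb1}
#1 dst[0x1a+4] := {0xa1,0x02,0x49,0xd9}
#2 dst[0x07+7] := {0xb1,0xa1,0x02,0x49,0xd9,0xa1,0x02}
query mem[0x11]=0xd3, mem[0x01]=0x51, mem[0x0d]=0x02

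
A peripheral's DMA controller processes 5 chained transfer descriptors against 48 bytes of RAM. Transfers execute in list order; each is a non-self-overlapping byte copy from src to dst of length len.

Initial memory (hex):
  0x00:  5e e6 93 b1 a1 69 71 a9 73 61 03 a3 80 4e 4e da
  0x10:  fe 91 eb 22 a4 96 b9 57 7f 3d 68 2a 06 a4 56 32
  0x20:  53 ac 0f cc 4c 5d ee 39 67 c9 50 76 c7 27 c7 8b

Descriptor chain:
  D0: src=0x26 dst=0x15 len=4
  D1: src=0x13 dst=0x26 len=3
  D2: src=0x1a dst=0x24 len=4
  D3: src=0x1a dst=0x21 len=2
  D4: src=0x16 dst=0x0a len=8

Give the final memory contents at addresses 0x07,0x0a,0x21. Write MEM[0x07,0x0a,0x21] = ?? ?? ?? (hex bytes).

MEM[0x07,0x0a,0x21] = a9 39 68

[0] 0x26->0x15 len=4 : ee 39 67 c9
[1] 0x13->0x26 len=3 : 22 a4 ee
[2] 0x1a->0x24 len=4 : 68 2a 06 a4
[3] 0x1a->0x21 len=2 : 68 2a
[4] 0x16->0x0a len=8 : 39 67 c9 3d 68 2a 06 a4
query mem[0x07]=0xa9, mem[0x0a]=0x39, mem[0x21]=0x68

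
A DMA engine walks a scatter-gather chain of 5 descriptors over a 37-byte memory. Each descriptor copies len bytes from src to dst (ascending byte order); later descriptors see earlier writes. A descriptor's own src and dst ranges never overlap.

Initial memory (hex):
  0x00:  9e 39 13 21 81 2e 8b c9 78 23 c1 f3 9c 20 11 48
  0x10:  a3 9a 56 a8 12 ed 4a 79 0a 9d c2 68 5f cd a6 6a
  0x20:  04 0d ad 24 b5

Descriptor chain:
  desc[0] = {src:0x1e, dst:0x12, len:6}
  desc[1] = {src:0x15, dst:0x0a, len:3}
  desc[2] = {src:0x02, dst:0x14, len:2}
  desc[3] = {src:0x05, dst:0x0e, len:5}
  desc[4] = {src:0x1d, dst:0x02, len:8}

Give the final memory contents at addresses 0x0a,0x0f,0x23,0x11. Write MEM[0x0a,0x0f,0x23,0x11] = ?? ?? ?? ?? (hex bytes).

#0 dst[0x12+6] := {0xa6,0x6a,0x04,0x0d,0xad,0x24}
#1 dst[0x0a+3] := {0x0d,0xad,0x24}
#2 dst[0x14+2] := {0x13,0x21}
#3 dst[0x0e+5] := {0x2e,0x8b,0xc9,0x78,0x23}
#4 dst[0x02+8] := {0xcd,0xa6,0x6a,0x04,0x0d,0xad,0x24,0xb5}
query mem[0x0a]=0x0d, mem[0x0f]=0x8b, mem[0x23]=0x24, mem[0x11]=0x78

MEM[0x0a,0x0f,0x23,0x11] = 0d 8b 24 78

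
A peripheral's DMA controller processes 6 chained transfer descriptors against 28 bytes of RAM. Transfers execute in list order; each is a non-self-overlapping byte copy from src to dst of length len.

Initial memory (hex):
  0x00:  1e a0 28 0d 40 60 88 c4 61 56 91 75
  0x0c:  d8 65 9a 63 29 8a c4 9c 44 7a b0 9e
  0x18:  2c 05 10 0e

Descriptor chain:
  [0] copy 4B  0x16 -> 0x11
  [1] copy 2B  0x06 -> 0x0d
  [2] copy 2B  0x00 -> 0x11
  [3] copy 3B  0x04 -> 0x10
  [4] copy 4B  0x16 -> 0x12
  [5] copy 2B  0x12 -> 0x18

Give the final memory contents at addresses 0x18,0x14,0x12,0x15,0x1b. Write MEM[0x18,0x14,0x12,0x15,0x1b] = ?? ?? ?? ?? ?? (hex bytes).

MEM[0x18,0x14,0x12,0x15,0x1b] = b0 2c b0 05 0e

D0: mem[0x11..0x14] <- [b0 9e 2c 05]
D1: mem[0x0d..0x0e] <- [88 c4]
D2: mem[0x11..0x12] <- [1e a0]
D3: mem[0x10..0x12] <- [40 60 88]
D4: mem[0x12..0x15] <- [b0 9e 2c 05]
D5: mem[0x18..0x19] <- [b0 9e]
query mem[0x18]=0xb0, mem[0x14]=0x2c, mem[0x12]=0xb0, mem[0x15]=0x05, mem[0x1b]=0x0e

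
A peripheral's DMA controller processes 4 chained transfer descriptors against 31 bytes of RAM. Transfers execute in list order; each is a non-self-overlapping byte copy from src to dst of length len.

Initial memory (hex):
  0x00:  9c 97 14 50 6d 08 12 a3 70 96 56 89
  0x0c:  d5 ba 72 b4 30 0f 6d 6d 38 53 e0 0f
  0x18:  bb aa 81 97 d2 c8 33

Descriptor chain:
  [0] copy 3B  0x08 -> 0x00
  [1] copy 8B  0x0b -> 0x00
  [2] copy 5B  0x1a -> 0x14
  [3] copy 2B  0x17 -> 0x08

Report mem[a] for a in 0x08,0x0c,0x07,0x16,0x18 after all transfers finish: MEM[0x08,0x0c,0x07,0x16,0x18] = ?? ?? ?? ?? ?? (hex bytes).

MEM[0x08,0x0c,0x07,0x16,0x18] = c8 d5 6d d2 33

  after D0: wrote 3B at 0x00 = 709656
  after D1: wrote 8B at 0x00 = 89d5ba72b4300f6d
  after D2: wrote 5B at 0x14 = 8197d2c833
  after D3: wrote 2B at 0x08 = c833
query mem[0x08]=0xc8, mem[0x0c]=0xd5, mem[0x07]=0x6d, mem[0x16]=0xd2, mem[0x18]=0x33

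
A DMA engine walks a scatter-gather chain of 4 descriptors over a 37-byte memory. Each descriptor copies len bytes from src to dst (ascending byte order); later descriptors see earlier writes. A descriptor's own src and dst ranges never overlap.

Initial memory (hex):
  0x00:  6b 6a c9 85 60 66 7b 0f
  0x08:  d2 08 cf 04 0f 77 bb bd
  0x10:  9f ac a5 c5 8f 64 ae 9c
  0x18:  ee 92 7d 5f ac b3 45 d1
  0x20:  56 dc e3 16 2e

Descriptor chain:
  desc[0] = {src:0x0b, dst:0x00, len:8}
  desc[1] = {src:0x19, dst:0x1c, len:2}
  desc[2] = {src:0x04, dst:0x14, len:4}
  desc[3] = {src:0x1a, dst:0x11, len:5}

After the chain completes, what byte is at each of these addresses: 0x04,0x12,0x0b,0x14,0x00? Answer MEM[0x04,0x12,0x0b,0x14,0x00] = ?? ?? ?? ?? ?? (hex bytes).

MEM[0x04,0x12,0x0b,0x14,0x00] = bd 5f 04 7d 04

#0 dst[0x00+8] := {0x04,0x0f,0x77,0xbb,0xbd,0x9f,0xac,0xa5}
#1 dst[0x1c+2] := {0x92,0x7d}
#2 dst[0x14+4] := {0xbd,0x9f,0xac,0xa5}
#3 dst[0x11+5] := {0x7d,0x5f,0x92,0x7d,0x45}
query mem[0x04]=0xbd, mem[0x12]=0x5f, mem[0x0b]=0x04, mem[0x14]=0x7d, mem[0x00]=0x04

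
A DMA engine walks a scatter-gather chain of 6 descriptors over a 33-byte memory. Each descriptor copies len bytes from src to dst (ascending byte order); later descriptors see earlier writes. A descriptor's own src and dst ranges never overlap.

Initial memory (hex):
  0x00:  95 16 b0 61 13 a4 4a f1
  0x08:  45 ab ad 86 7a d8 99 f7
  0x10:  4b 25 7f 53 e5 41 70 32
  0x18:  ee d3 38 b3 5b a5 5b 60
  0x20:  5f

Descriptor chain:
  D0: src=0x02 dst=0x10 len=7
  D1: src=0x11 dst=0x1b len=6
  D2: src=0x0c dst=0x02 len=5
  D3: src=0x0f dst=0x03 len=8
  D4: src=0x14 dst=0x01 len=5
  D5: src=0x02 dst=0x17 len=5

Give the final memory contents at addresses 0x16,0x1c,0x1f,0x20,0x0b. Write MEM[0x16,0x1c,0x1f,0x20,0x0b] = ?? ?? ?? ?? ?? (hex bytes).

MEM[0x16,0x1c,0x1f,0x20,0x0b] = 45 13 f1 45 86

[0] 0x02->0x10 len=7 : b0 61 13 a4 4a f1 45
[1] 0x11->0x1b len=6 : 61 13 a4 4a f1 45
[2] 0x0c->0x02 len=5 : 7a d8 99 f7 b0
[3] 0x0f->0x03 len=8 : f7 b0 61 13 a4 4a f1 45
[4] 0x14->0x01 len=5 : 4a f1 45 32 ee
[5] 0x02->0x17 len=5 : f1 45 32 ee 13
query mem[0x16]=0x45, mem[0x1c]=0x13, mem[0x1f]=0xf1, mem[0x20]=0x45, mem[0x0b]=0x86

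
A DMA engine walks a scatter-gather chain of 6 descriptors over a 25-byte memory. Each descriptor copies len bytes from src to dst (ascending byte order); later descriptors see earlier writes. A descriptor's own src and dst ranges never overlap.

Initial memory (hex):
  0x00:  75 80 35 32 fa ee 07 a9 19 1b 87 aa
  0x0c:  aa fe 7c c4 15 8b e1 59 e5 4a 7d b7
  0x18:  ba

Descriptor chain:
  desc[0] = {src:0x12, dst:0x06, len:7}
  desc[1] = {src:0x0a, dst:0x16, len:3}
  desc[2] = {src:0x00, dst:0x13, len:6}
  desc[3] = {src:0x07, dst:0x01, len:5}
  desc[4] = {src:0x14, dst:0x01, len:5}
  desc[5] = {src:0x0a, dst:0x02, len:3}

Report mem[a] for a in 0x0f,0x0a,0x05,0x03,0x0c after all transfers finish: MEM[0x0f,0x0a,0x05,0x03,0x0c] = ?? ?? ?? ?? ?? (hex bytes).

D0: mem[0x06..0x0c] <- [e1 59 e5 4a 7d b7 ba]
D1: mem[0x16..0x18] <- [7d b7 ba]
D2: mem[0x13..0x18] <- [75 80 35 32 fa ee]
D3: mem[0x01..0x05] <- [59 e5 4a 7d b7]
D4: mem[0x01..0x05] <- [80 35 32 fa ee]
D5: mem[0x02..0x04] <- [7d b7 ba]
query mem[0x0f]=0xc4, mem[0x0a]=0x7d, mem[0x05]=0xee, mem[0x03]=0xb7, mem[0x0c]=0xba

MEM[0x0f,0x0a,0x05,0x03,0x0c] = c4 7d ee b7 ba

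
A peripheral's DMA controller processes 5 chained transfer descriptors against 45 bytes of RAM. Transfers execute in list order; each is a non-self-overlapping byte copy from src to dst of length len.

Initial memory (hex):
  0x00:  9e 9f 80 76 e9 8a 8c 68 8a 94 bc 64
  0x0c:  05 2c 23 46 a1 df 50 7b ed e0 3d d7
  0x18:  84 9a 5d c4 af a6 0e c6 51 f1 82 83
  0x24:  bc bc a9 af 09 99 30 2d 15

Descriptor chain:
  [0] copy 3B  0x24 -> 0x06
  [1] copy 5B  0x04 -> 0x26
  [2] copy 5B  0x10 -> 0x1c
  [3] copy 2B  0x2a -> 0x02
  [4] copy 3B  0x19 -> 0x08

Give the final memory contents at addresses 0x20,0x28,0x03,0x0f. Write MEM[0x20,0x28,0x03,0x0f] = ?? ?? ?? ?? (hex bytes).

MEM[0x20,0x28,0x03,0x0f] = ed bc 2d 46

[0] 0x24->0x06 len=3 : bc bc a9
[1] 0x04->0x26 len=5 : e9 8a bc bc a9
[2] 0x10->0x1c len=5 : a1 df 50 7b ed
[3] 0x2a->0x02 len=2 : a9 2d
[4] 0x19->0x08 len=3 : 9a 5d c4
query mem[0x20]=0xed, mem[0x28]=0xbc, mem[0x03]=0x2d, mem[0x0f]=0x46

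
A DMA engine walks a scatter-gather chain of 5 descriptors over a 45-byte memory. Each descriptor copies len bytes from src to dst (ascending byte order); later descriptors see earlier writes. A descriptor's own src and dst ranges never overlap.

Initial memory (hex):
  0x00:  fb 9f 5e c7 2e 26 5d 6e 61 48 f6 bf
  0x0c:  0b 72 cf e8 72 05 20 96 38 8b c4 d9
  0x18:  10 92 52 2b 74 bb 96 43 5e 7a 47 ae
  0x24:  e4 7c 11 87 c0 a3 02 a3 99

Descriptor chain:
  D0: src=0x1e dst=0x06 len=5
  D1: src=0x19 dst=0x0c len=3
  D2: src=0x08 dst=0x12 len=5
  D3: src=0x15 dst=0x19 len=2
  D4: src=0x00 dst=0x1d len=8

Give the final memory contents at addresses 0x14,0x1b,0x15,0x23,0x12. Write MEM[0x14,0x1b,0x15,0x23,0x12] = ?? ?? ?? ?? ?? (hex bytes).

MEM[0x14,0x1b,0x15,0x23,0x12] = 47 2b bf 96 5e

#0 dst[0x06+5] := {0x96,0x43,0x5e,0x7a,0x47}
#1 dst[0x0c+3] := {0x92,0x52,0x2b}
#2 dst[0x12+5] := {0x5e,0x7a,0x47,0xbf,0x92}
#3 dst[0x19+2] := {0xbf,0x92}
#4 dst[0x1d+8] := {0xfb,0x9f,0x5e,0xc7,0x2e,0x26,0x96,0x43}
query mem[0x14]=0x47, mem[0x1b]=0x2b, mem[0x15]=0xbf, mem[0x23]=0x96, mem[0x12]=0x5e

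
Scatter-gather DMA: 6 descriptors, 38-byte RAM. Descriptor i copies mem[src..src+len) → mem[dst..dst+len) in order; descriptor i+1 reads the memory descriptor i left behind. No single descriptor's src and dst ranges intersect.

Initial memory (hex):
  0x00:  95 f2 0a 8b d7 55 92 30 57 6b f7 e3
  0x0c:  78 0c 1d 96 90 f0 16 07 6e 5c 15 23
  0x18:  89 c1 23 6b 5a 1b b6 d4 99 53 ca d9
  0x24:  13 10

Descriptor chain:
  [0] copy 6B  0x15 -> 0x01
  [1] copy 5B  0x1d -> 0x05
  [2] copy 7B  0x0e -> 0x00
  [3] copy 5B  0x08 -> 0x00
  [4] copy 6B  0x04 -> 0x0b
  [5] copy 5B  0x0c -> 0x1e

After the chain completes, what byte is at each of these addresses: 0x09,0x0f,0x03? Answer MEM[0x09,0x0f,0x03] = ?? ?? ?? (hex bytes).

  after D0: wrote 6B at 0x01 = 5c152389c123
  after D1: wrote 5B at 0x05 = 1bb6d49953
  after D2: wrote 7B at 0x00 = 1d9690f016076e
  after D3: wrote 5B at 0x00 = 9953f7e378
  after D4: wrote 6B at 0x0b = 78076ed49953
  after D5: wrote 5B at 0x1e = 076ed49953
query mem[0x09]=0x53, mem[0x0f]=0x99, mem[0x03]=0xe3

MEM[0x09,0x0f,0x03] = 53 99 e3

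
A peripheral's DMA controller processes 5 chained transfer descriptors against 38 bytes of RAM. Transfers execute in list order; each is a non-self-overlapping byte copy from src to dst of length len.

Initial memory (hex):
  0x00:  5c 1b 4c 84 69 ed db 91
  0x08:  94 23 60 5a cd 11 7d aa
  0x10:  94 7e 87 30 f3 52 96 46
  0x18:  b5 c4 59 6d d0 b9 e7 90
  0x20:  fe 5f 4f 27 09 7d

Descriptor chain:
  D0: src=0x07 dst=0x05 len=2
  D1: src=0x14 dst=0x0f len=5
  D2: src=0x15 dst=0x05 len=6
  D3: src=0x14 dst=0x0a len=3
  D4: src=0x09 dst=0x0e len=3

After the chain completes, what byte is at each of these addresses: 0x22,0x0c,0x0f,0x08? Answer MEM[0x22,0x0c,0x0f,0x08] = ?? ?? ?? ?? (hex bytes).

MEM[0x22,0x0c,0x0f,0x08] = 4f 96 f3 b5

[0] 0x07->0x05 len=2 : 91 94
[1] 0x14->0x0f len=5 : f3 52 96 46 b5
[2] 0x15->0x05 len=6 : 52 96 46 b5 c4 59
[3] 0x14->0x0a len=3 : f3 52 96
[4] 0x09->0x0e len=3 : c4 f3 52
query mem[0x22]=0x4f, mem[0x0c]=0x96, mem[0x0f]=0xf3, mem[0x08]=0xb5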